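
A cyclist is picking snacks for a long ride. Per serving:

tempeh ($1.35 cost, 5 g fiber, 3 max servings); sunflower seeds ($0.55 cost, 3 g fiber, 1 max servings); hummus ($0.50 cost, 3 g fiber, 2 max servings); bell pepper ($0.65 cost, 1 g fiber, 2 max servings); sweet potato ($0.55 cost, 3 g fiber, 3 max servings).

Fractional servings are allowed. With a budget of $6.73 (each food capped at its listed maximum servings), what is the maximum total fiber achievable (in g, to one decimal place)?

Fiber per dollar: hummus 6, sunflower seeds 5.455, sweet potato 5.455, tempeh 3.704, bell pepper 1.538.
Take 2 servings of hummus: spends $1.00, +6.0 g fiber (running total 6.0 g).
Take 1 serving of sunflower seeds: spends $0.55, +3.0 g fiber (running total 9.0 g).
Take 3 servings of sweet potato: spends $1.65, +9.0 g fiber (running total 18.0 g).
Take 2.615 servings of tempeh: spends $3.53, +13.1 g fiber (running total 31.1 g).
Filling greedily by fiber-per-dollar is optimal for one linear limit, giving 31.1 g.

31.1 g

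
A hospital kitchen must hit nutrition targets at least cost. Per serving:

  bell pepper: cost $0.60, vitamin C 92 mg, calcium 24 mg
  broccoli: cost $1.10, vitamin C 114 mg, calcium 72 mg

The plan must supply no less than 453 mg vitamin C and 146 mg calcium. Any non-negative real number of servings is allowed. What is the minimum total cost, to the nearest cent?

$3.19

At the optimum either one food covers both requirements or two foods hit both targets exactly; no other combination can be cheaper.
bell pepper only: max(453/92, 146/24) = 6.083 servings → $3.65.
broccoli only: max(453/114, 146/72) = 3.974 servings → $4.37.
bell pepper + broccoli with both tight: 4.108 servings and 0.6584 servings → $3.19.
The minimum over all feasible corners is $3.19.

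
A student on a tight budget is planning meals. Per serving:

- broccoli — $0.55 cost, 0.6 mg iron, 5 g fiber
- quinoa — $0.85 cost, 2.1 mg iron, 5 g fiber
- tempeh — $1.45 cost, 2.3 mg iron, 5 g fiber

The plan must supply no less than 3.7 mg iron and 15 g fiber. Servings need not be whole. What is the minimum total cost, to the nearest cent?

$2.03

broccoli only: max(3.7/0.6, 15/5) = 6.167 servings → $3.39.
quinoa only: max(3.7/2.1, 15/5) = 3 servings → $2.55.
tempeh only: max(3.7/2.3, 15/5) = 3 servings → $4.35.
broccoli + quinoa with both tight: 1.733 servings and 1.267 servings → $2.03.
broccoli + tempeh with both tight: 1.882 servings and 1.118 servings → $2.66.
quinoa + tempeh: the both-tight solution has a negative serving — not a feasible corner.
So the least-cost plan costs $2.03.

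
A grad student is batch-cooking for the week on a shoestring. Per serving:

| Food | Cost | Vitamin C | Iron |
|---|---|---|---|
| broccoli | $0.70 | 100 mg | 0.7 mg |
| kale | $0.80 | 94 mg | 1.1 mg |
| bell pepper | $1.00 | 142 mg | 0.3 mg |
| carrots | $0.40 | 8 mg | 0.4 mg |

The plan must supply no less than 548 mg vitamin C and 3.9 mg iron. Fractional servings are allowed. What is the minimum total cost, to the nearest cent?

With two linear requirements the optimum uses one or two foods; enumerate the corners.
broccoli only: max(548/100, 3.9/0.7) = 5.571 servings → $3.90.
kale only: max(548/94, 3.9/1.1) = 5.83 servings → $4.66.
bell pepper only: max(548/142, 3.9/0.3) = 13 servings → $13.00.
carrots only: max(548/8, 3.9/0.4) = 68.5 servings → $27.40.
broccoli + kale with both tight: 5.344 servings and 0.1448 servings → $3.86.
broccoli + bell pepper: the both-tight solution has a negative serving — not a feasible corner.
broccoli + carrots with both tight: 5.465 servings and 0.186 servings → $3.90.
kale + bell pepper with both tight: 3.042 servings and 1.845 servings → $4.28.
kale + carrots: the both-tight solution has a negative serving — not a feasible corner.
bell pepper + carrots with both tight: 3.456 servings and 7.158 servings → $6.32.
So the least-cost plan costs $3.86.

$3.86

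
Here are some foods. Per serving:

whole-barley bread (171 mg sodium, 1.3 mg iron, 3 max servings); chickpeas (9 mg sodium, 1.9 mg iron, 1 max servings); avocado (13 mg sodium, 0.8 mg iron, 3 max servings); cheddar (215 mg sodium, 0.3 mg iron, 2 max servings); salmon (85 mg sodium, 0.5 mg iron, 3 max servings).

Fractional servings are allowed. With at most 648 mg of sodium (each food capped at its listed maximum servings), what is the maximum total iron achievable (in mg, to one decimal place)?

8.7 mg

Iron per mg sodium: chickpeas 0.2111, avocado 0.06154, whole-barley bread 0.007602, salmon 0.005882, cheddar 0.001395.
Take 1 serving of chickpeas: uses 9 mg sodium, +1.9 mg iron (running total 1.9 mg).
Take 3 servings of avocado: uses 39 mg sodium, +2.4 mg iron (running total 4.3 mg).
Take 3 servings of whole-barley bread: uses 513 mg sodium, +3.9 mg iron (running total 8.2 mg).
Take 1.024 servings of salmon: uses 87 mg sodium, +0.5 mg iron (running total 8.7 mg).
Filling greedily by iron-per-mg sodium is optimal for one linear limit, giving 8.7 mg.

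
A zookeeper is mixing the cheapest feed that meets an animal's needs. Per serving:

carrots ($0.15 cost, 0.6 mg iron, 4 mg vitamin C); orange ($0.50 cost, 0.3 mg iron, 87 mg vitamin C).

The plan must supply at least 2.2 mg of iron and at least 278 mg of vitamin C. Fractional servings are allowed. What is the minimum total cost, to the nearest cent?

$1.87

Minimising a linear cost over {iron ≥ 2.2, vitamin C ≥ 278, servings ≥ 0} — the optimum is at a vertex, using one or two foods.
carrots only: max(2.2/0.6, 278/4) = 69.5 servings → $10.43.
orange only: max(2.2/0.3, 278/87) = 7.333 servings → $3.67.
carrots + orange with both tight: 2.118 servings and 3.098 servings → $1.87.
Cheapest feasible corner: $1.87.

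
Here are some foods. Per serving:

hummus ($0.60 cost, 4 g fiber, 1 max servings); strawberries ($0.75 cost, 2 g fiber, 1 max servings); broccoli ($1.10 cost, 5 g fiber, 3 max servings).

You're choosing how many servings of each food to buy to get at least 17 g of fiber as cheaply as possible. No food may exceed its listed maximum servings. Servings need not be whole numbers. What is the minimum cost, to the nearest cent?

Cost per g of fiber: hummus $0.1500, broccoli $0.2200, strawberries $0.3750.
Take 1 serving of hummus: +4.0 g fiber for $0.60 (total $0.60, still need 13.0 g).
Take 2.6 servings of broccoli: +13.0 g fiber for $2.86 (total $3.46, still need 0.0 g).
Greedy by cheapest-per-g is optimal for a single linear constraint, so the minimum cost is $3.46.

$3.46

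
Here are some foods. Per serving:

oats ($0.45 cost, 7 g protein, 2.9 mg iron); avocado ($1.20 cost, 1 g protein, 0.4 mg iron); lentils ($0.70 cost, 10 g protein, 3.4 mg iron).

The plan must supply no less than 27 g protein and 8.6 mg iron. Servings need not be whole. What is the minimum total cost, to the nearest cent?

Check every corner: each single food scaled to meet both minima, and each pair solved so both constraints bind.
oats only: max(27/7, 8.6/2.9) = 3.857 servings → $1.74.
avocado only: max(27/1, 8.6/0.4) = 27 servings → $32.40.
lentils only: max(27/10, 8.6/3.4) = 2.7 servings → $1.89.
oats + avocado with both targets exact would need a negative amount; discard.
oats + lentils: intersection lies outside the first quadrant.
avocado + lentils with both targets exact would need a negative amount; discard.
So the least-cost plan costs $1.74.

$1.74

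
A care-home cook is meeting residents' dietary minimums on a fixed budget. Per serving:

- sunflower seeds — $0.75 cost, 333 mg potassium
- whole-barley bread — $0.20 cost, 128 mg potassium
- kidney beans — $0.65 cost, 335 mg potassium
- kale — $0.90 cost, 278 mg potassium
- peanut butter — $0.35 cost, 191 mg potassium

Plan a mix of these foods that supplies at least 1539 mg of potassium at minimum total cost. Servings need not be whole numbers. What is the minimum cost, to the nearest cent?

$2.40

Cost per mg of potassium: whole-barley bread $0.0016, peanut butter $0.0018, kidney beans $0.0019, sunflower seeds $0.0023, kale $0.0032.
With no serving limits, use only whole-barley bread: 1539 mg / 128 mg = 12.02 servings × $0.20 = $2.40.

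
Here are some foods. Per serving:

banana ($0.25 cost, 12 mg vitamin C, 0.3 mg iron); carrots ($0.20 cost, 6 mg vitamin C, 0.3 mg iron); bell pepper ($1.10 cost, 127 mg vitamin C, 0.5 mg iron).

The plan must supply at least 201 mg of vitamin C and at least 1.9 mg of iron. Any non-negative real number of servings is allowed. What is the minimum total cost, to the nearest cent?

A basic optimal solution has at most two foods positive. Try each food alone and each pair with both targets met exactly.
banana only: max(201/12, 1.9/0.3) = 16.75 servings → $4.19.
carrots only: max(201/6, 1.9/0.3) = 33.5 servings → $6.70.
bell pepper only: max(201/127, 1.9/0.5) = 3.8 servings → $4.18.
banana + carrots with both targets exact would need a negative amount; discard.
banana + bell pepper with both tight: 4.386 servings and 1.168 servings → $2.38.
carrots + bell pepper with both tight: 4.011 servings and 1.393 servings → $2.33.
The minimum over all feasible corners is $2.33.

$2.33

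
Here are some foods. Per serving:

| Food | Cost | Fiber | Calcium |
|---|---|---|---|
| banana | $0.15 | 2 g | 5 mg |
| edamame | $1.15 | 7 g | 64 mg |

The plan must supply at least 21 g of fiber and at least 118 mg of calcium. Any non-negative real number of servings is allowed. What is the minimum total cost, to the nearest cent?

$2.46

A basic optimal solution has at most two foods positive. Try each food alone and each pair with both targets met exactly.
banana only: max(21/2, 118/5) = 23.6 servings → $3.54.
edamame only: max(21/7, 118/64) = 3 servings → $3.45.
banana + edamame with both tight: 5.57 servings and 1.409 servings → $2.46.
Cheapest feasible corner: $2.46.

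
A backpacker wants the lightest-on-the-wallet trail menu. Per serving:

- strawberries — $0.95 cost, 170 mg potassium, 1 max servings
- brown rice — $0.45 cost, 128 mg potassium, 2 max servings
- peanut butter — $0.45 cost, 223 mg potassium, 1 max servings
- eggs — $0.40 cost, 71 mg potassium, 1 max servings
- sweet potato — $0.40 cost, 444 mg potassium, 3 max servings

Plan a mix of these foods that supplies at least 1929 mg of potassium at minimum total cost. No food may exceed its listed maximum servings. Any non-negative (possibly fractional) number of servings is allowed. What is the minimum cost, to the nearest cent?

$3.21

Cost per mg of potassium: sweet potato $0.0009, peanut butter $0.0020, brown rice $0.0035, strawberries $0.0056, eggs $0.0056.
Take 3 servings of sweet potato: +1332.0 mg potassium for $1.20 (total $1.20, still need 597.0 mg).
Take 1 serving of peanut butter: +223.0 mg potassium for $0.45 (total $1.65, still need 374.0 mg).
Take 2 servings of brown rice: +256.0 mg potassium for $0.90 (total $2.55, still need 118.0 mg).
Take 0.6941 servings of strawberries: +118.0 mg potassium for $0.66 (total $3.21, still need 0.0 mg).
Greedy by cheapest-per-mg is optimal for a single linear constraint, so the minimum cost is $3.21.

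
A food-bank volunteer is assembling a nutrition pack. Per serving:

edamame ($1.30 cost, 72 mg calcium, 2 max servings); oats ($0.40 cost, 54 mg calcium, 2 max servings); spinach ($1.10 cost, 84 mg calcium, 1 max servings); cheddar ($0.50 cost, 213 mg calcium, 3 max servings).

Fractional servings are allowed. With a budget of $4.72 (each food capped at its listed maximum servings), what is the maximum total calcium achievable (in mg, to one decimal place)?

904.1 mg

Calcium per dollar: cheddar 426, oats 135, spinach 76.36, edamame 55.38.
Take 3 servings of cheddar: spends $1.50, +639.0 mg calcium (running total 639.0 mg).
Take 2 servings of oats: spends $0.80, +108.0 mg calcium (running total 747.0 mg).
Take 1 serving of spinach: spends $1.10, +84.0 mg calcium (running total 831.0 mg).
Take 1.015 servings of edamame: spends $1.32, +73.1 mg calcium (running total 904.1 mg).
Filling greedily by calcium-per-dollar is optimal for one linear limit, giving 904.1 mg.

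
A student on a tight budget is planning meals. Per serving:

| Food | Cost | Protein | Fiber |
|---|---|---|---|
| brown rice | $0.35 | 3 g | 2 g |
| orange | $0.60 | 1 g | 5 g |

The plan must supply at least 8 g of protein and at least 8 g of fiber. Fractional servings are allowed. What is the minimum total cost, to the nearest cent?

Two binding constraints pin down two serving amounts, so the optimal mix uses at most two foods. The candidates are each food alone (scaled to the tighter of protein/fiber) and each pair with both constraints tight.
brown rice only: max(8/3, 8/2) = 4 servings → $1.40.
orange only: max(8/1, 8/5) = 8 servings → $4.80.
brown rice + orange with both tight: 2.462 servings and 0.6154 servings → $1.23.
So the least-cost plan costs $1.23.

$1.23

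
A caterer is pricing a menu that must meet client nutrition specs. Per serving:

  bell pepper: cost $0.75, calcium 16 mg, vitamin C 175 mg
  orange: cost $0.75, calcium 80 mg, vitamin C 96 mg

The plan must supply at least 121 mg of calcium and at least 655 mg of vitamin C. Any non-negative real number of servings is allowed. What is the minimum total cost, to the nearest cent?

$3.10

bell pepper only: max(121/16, 655/175) = 7.562 servings → $5.67.
orange only: max(121/80, 655/96) = 6.823 servings → $5.12.
bell pepper + orange with both tight: 3.272 servings and 0.8581 servings → $3.10.
Cheapest feasible corner: $3.10.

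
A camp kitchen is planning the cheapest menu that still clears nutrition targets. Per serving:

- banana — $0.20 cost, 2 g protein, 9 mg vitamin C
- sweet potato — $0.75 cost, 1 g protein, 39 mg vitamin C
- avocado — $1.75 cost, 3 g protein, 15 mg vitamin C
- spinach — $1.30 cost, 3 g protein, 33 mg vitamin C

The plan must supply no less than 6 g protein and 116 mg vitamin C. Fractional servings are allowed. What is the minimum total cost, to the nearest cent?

Check every corner: each single food scaled to meet both minima, and each pair solved so both constraints bind.
banana only: max(6/2, 116/9) = 12.89 servings → $2.58.
sweet potato only: max(6/1, 116/39) = 6 servings → $4.50.
avocado only: max(6/3, 116/15) = 7.733 servings → $13.53.
spinach only: max(6/3, 116/33) = 3.515 servings → $4.57.
banana + sweet potato with both tight: 1.71 servings and 2.58 servings → $2.28.
banana + avocado with both targets exact would need a negative amount; discard.
banana + spinach: the both-tight solution has a negative serving — not a feasible corner.
sweet potato + avocado with both tight: 2.529 servings and 1.157 servings → $3.92.
sweet potato + spinach with both tight: 1.786 servings and 1.405 servings → $3.17.
avocado + spinach: intersection lies outside the first quadrant.
So the least-cost plan costs $2.28.

$2.28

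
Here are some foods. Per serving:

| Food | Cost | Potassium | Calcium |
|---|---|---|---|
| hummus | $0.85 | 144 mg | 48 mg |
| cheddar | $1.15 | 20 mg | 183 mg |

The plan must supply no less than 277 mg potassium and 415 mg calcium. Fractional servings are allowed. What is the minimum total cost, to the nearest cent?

$3.52

Compare the cost at each extreme point of the feasible region.
hummus only: max(277/144, 415/48) = 8.646 servings → $7.35.
cheddar only: max(277/20, 415/183) = 13.85 servings → $15.93.
hummus + cheddar with both tight: 1.669 servings and 1.83 servings → $3.52.
Cheapest feasible corner: $3.52.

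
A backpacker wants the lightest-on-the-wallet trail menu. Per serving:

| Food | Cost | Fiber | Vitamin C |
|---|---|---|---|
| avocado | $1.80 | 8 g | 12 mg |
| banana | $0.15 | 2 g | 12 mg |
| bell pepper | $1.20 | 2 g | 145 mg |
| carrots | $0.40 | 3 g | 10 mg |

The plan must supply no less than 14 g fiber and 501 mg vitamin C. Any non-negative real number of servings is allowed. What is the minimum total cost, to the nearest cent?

For a min-cost LP with two ≥-constraints, a basic feasible solution has at most two positive variables.
avocado only: max(14/8, 501/12) = 41.75 servings → $75.15.
banana only: max(14/2, 501/12) = 41.75 servings → $6.26.
bell pepper only: max(14/2, 501/145) = 7 servings → $8.40.
carrots only: max(14/3, 501/10) = 50.1 servings → $20.04.
avocado + banana with both targets exact would need a negative amount; discard.
avocado + bell pepper with both tight: 0.9049 servings and 3.38 servings → $5.69.
avocado + carrots with both targets exact would need a negative amount; discard.
banana + bell pepper with both tight: 3.865 servings and 3.135 servings → $4.34.
banana + carrots: intersection lies outside the first quadrant.
bell pepper + carrots with both tight: 3.284 servings and 2.477 servings → $4.93.
Cheapest feasible corner: $4.34.

$4.34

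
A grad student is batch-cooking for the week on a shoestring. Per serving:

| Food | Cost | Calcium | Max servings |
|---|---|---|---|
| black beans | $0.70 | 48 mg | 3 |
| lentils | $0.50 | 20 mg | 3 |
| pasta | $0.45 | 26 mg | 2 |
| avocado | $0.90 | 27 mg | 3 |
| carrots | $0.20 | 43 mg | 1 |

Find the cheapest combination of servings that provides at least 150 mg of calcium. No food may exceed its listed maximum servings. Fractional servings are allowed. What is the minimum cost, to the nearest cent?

Cost per mg of calcium: carrots $0.0047, black beans $0.0146, pasta $0.0173, lentils $0.0250, avocado $0.0333.
Take 1 serving of carrots: +43.0 mg calcium for $0.20 (total $0.20, still need 107.0 mg).
Take 2.229 servings of black beans: +107.0 mg calcium for $1.56 (total $1.76, still need 0.0 mg).
Greedy by cheapest-per-mg is optimal for a single linear constraint, so the minimum cost is $1.76.

$1.76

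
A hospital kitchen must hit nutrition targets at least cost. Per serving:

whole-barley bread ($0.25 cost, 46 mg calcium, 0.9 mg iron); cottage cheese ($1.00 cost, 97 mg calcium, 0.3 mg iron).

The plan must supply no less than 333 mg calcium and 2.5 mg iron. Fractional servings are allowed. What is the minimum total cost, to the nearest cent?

$1.81

An LP optimum is at a vertex; with two nutrient constraints at most two foods are used. Check each candidate.
whole-barley bread only: max(333/46, 2.5/0.9) = 7.239 servings → $1.81.
cottage cheese only: max(333/97, 2.5/0.3) = 8.333 servings → $8.33.
whole-barley bread + cottage cheese with both tight: 1.94 servings and 2.513 servings → $3.00.
Cheapest feasible corner: $1.81.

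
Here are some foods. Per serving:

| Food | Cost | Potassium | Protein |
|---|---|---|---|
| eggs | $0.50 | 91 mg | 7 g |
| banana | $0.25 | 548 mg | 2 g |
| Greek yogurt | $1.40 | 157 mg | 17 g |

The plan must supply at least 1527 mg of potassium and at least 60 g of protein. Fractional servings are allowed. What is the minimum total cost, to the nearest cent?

An LP optimum is at a vertex; with two nutrient constraints at most two foods are used. Check each candidate.
eggs only: max(1527/91, 60/7) = 16.78 servings → $8.39.
banana only: max(1527/548, 60/2) = 30 servings → $7.50.
Greek yogurt only: max(1527/157, 60/17) = 9.726 servings → $13.62.
eggs + banana with both tight: 8.163 servings and 1.431 servings → $4.44.
eggs + Greek yogurt: intersection lies outside the first quadrant.
banana + Greek yogurt with both tight: 1.837 servings and 3.313 servings → $5.10.
The minimum over all feasible corners is $4.44.

$4.44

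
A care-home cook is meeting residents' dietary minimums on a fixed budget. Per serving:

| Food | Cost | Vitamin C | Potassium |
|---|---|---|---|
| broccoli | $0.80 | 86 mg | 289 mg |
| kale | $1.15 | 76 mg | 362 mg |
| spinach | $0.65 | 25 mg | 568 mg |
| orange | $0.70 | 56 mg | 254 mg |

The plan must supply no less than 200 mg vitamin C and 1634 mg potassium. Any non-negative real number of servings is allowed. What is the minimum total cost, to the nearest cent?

$2.69

At the optimum either one food covers both requirements or two foods hit both targets exactly; no other combination can be cheaper.
broccoli only: max(200/86, 1634/289) = 5.654 servings → $4.52.
kale only: max(200/76, 1634/362) = 4.514 servings → $5.19.
spinach only: max(200/25, 1634/568) = 8 servings → $5.20.
orange only: max(200/56, 1634/254) = 6.433 servings → $4.50.
broccoli + kale with both targets exact would need a negative amount; discard.
broccoli + spinach with both tight: 1.748 servings and 1.987 servings → $2.69.
broccoli + orange: intersection lies outside the first quadrant.
kale + spinach with both tight: 2.132 servings and 1.518 servings → $3.44.
kale + orange: intersection lies outside the first quadrant.
spinach + orange with both tight: 1.599 servings and 2.858 servings → $3.04.
The minimum over all feasible corners is $2.69.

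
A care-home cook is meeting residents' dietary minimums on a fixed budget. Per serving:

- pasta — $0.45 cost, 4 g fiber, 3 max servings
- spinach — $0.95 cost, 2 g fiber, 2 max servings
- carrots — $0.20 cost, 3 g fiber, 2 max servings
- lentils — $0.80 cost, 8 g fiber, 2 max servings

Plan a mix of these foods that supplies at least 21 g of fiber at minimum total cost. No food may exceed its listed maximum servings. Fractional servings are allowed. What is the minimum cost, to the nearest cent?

$1.90

Cost per g of fiber: carrots $0.0667, lentils $0.1000, pasta $0.1125, spinach $0.4750.
Take 2 servings of carrots: +6.0 g fiber for $0.40 (total $0.40, still need 15.0 g).
Take 1.875 servings of lentils: +15.0 g fiber for $1.50 (total $1.90, still need 0.0 g).
Greedy by cheapest-per-g is optimal for a single linear constraint, so the minimum cost is $1.90.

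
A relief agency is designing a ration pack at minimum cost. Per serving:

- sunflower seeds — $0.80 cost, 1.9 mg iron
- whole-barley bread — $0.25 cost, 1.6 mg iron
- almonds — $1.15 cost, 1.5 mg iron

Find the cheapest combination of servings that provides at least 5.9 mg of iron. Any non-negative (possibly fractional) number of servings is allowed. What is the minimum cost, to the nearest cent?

Cost per mg of iron: whole-barley bread $0.1562, sunflower seeds $0.4211, almonds $0.7667.
With no serving limits, use only whole-barley bread: 5.9 mg / 1.6 mg = 3.688 servings × $0.25 = $0.92.

$0.92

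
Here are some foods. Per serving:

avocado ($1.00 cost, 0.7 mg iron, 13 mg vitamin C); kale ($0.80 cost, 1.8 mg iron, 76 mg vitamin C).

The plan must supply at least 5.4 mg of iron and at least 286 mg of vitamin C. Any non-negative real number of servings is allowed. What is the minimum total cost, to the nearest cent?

The cheapest plan sits at a corner of the feasible region — with two constraints it uses at most two foods.
avocado only: max(5.4/0.7, 286/13) = 22 servings → $22.00.
kale only: max(5.4/1.8, 286/76) = 3.763 servings → $3.01.
avocado + kale with both targets exact would need a negative amount; discard.
Cheapest feasible corner: $3.01.

$3.01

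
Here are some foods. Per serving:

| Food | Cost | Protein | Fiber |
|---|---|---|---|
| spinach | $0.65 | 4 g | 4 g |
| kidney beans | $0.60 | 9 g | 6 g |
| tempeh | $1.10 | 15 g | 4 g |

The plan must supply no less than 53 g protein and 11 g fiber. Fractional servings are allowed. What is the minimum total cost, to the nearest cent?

$3.53

Compare the cost at each extreme point of the feasible region.
spinach only: max(53/4, 11/4) = 13.25 servings → $8.61.
kidney beans only: max(53/9, 11/6) = 5.889 servings → $3.53.
tempeh only: max(53/15, 11/4) = 3.533 servings → $3.89.
spinach + kidney beans: intersection lies outside the first quadrant.
spinach + tempeh: the both-tight solution has a negative serving — not a feasible corner.
kidney beans + tempeh with both targets exact would need a negative amount; discard.
The minimum over all feasible corners is $3.53.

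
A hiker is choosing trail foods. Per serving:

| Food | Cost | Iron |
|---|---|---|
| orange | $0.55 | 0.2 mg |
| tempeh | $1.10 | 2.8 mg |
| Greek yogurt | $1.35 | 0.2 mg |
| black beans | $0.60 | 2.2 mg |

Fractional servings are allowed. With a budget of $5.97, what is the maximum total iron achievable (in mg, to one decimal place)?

Iron per dollar: black beans 3.667, tempeh 2.545, orange 0.3636, Greek yogurt 0.1481.
With no serving limits, spend the whole cost allowance on black beans: $5.97 / $0.60 × 2.2 mg = 21.9 mg.

21.9 mg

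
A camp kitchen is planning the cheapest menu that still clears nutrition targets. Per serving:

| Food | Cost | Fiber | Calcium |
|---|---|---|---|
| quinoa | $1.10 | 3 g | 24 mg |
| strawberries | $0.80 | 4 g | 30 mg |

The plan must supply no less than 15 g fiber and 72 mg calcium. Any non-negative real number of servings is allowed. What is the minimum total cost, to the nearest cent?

Compare the cost at each extreme point of the feasible region.
quinoa only: max(15/3, 72/24) = 5 servings → $5.50.
strawberries only: max(15/4, 72/30) = 3.75 servings → $3.00.
quinoa + strawberries: the both-tight solution has a negative serving — not a feasible corner.
So the least-cost plan costs $3.00.

$3.00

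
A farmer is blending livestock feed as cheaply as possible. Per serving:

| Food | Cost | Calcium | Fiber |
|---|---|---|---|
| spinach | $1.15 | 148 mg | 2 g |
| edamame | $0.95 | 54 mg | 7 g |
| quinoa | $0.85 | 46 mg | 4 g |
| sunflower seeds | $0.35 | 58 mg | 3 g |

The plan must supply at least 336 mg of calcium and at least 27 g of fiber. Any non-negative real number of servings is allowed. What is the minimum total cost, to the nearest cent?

$3.15

An LP optimum is at a vertex; with two nutrient constraints at most two foods are used. Check each candidate.
spinach only: max(336/148, 27/2) = 13.5 servings → $15.53.
edamame only: max(336/54, 27/7) = 6.222 servings → $5.91.
quinoa only: max(336/46, 27/4) = 7.304 servings → $6.21.
sunflower seeds only: max(336/58, 27/3) = 9 servings → $3.15.
spinach + edamame with both tight: 0.9634 servings and 3.582 servings → $4.51.
spinach + quinoa with both tight: 0.204 servings and 6.648 servings → $5.89.
spinach + sunflower seeds: intersection lies outside the first quadrant.
edamame + quinoa: intersection lies outside the first quadrant.
edamame + sunflower seeds with both tight: 2.287 servings and 3.664 servings → $3.45.
quinoa + sunflower seeds with both tight: 5.936 servings and 1.085 servings → $5.43.
The minimum over all feasible corners is $3.15.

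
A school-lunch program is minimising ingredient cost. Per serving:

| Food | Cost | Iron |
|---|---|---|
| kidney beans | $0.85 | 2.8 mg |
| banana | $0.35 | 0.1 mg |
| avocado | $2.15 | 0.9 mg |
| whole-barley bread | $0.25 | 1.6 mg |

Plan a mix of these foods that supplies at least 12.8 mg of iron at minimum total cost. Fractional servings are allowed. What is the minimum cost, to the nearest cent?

Cost per mg of iron: whole-barley bread $0.1562, kidney beans $0.3036, avocado $2.3889, banana $3.5000.
With no serving limits, use only whole-barley bread: 12.8 mg / 1.6 mg = 8 servings × $0.25 = $2.00.

$2.00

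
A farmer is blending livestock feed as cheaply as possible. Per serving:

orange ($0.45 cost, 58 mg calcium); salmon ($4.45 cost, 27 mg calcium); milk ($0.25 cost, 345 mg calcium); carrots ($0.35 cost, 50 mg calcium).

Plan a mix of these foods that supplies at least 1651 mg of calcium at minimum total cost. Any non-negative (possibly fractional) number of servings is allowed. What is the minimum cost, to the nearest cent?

$1.20

Cost per mg of calcium: milk $0.0007, carrots $0.0070, orange $0.0078, salmon $0.1648.
With no serving limits, use only milk: 1651 mg / 345 mg = 4.786 servings × $0.25 = $1.20.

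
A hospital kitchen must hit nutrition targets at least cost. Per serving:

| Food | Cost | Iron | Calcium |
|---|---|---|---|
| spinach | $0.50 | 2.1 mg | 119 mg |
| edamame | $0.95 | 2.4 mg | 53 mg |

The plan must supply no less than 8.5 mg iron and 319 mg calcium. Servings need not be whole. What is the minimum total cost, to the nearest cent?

$2.02

This is a tiny linear program; its minimum lies at a vertex of the feasible set. List the vertices and price them.
spinach only: max(8.5/2.1, 319/119) = 4.048 servings → $2.02.
edamame only: max(8.5/2.4, 319/53) = 6.019 servings → $5.72.
spinach + edamame with both tight: 1.808 servings and 1.96 servings → $2.77.
Cheapest feasible corner: $2.02.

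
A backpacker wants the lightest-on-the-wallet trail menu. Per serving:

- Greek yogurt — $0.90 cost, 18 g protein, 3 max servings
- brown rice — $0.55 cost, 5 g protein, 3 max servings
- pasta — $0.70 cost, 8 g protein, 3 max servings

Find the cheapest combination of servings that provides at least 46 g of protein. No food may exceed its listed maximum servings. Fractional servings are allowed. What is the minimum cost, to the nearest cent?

Cost per g of protein: Greek yogurt $0.0500, pasta $0.0875, brown rice $0.1100.
Take 2.556 servings of Greek yogurt: +46.0 g protein for $2.30 (total $2.30, still need 0.0 g).
Greedy by cheapest-per-g is optimal for a single linear constraint, so the minimum cost is $2.30.

$2.30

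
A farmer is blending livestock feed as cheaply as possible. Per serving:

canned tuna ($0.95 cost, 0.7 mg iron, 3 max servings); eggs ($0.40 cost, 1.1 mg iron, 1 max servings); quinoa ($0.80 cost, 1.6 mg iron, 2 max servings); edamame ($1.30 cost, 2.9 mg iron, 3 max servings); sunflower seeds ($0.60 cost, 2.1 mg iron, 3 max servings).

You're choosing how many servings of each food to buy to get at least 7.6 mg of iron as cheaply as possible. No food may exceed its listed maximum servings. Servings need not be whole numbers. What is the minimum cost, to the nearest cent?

Cost per mg of iron: sunflower seeds $0.2857, eggs $0.3636, edamame $0.4483, quinoa $0.5000, canned tuna $1.3571.
Take 3 servings of sunflower seeds: +6.3 mg iron for $1.80 (total $1.80, still need 1.3 mg).
Take 1 serving of eggs: +1.1 mg iron for $0.40 (total $2.20, still need 0.2 mg).
Take 0.06897 servings of edamame: +0.2 mg iron for $0.09 (total $2.29, still need 0.0 mg).
Filling from the cheapest source first is optimal under one linear minimum: $2.29.

$2.29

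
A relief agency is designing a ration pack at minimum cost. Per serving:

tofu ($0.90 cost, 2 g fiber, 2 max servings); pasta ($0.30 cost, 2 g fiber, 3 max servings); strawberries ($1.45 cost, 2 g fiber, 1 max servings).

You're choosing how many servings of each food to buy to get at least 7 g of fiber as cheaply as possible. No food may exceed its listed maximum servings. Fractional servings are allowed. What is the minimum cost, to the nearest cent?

$1.35

Cost per g of fiber: pasta $0.1500, tofu $0.4500, strawberries $0.7250.
Take 3 servings of pasta: +6.0 g fiber for $0.90 (total $0.90, still need 1.0 g).
Take 0.5 servings of tofu: +1.0 g fiber for $0.45 (total $1.35, still need 0.0 g).
Greedy by cheapest-per-g is optimal for a single linear constraint, so the minimum cost is $1.35.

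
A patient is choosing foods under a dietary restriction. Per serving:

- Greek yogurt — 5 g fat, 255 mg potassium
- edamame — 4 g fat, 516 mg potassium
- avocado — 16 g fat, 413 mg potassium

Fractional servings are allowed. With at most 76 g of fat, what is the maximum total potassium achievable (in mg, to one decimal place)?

9804.0 mg

Potassium per g fat: edamame 129, Greek yogurt 51, avocado 25.81.
With no serving limits, spend the whole fat allowance on edamame: 76 g / 4 g × 516 mg = 9804.0 mg.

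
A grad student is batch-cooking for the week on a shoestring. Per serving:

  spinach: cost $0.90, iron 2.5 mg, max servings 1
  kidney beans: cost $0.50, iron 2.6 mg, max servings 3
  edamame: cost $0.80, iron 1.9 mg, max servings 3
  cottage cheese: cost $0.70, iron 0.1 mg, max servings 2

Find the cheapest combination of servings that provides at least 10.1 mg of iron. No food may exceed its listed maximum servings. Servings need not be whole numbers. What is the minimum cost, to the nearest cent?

Cost per mg of iron: kidney beans $0.1923, spinach $0.3600, edamame $0.4211, cottage cheese $7.0000.
Take 3 servings of kidney beans: +7.8 mg iron for $1.50 (total $1.50, still need 2.3 mg).
Take 0.92 servings of spinach: +2.3 mg iron for $0.83 (total $2.33, still need 0.0 mg).
Filling from the cheapest source first is optimal under one linear minimum: $2.33.

$2.33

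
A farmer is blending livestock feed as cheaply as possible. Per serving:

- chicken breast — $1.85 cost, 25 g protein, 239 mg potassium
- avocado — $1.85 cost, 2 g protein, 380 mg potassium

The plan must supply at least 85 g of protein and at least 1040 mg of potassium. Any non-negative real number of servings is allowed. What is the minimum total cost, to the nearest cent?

$7.36

Check every corner: each single food scaled to meet both minima, and each pair solved so both constraints bind.
chicken breast only: max(85/25, 1040/239) = 4.351 servings → $8.05.
avocado only: max(85/2, 1040/380) = 42.5 servings → $78.62.
chicken breast + avocado with both tight: 3.35 servings and 0.6301 servings → $7.36.
The minimum over all feasible corners is $7.36.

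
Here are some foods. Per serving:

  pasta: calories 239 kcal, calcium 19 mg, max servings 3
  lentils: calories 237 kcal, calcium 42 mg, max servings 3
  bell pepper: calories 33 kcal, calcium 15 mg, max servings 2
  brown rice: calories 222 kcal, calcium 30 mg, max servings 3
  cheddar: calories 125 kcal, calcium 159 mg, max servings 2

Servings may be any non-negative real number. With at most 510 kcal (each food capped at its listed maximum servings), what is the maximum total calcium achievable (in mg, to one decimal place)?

382.4 mg

Calcium per kcal: cheddar 1.272, bell pepper 0.4545, lentils 0.1772, brown rice 0.1351, pasta 0.0795.
Take 2 servings of cheddar: uses 250 kcal, +318.0 mg calcium (running total 318.0 mg).
Take 2 servings of bell pepper: uses 66 kcal, +30.0 mg calcium (running total 348.0 mg).
Take 0.8186 servings of lentils: uses 194 kcal, +34.4 mg calcium (running total 382.4 mg).
Filling greedily by calcium-per-kcal is optimal for one linear limit, giving 382.4 mg.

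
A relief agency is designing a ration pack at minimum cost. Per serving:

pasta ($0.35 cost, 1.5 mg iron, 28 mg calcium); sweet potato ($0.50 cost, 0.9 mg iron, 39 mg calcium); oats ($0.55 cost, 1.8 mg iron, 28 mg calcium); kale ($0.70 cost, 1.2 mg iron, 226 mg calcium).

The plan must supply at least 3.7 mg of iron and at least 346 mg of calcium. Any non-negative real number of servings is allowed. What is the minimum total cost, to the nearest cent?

pasta only: max(3.7/1.5, 346/28) = 12.36 servings → $4.33.
sweet potato only: max(3.7/0.9, 346/39) = 8.872 servings → $4.44.
oats only: max(3.7/1.8, 346/28) = 12.36 servings → $6.80.
kale only: max(3.7/1.2, 346/226) = 3.083 servings → $2.16.
pasta + sweet potato: the both-tight solution has a negative serving — not a feasible corner.
pasta + oats: intersection lies outside the first quadrant.
pasta + kale with both tight: 1.379 servings and 1.36 servings → $1.43.
sweet potato + oats: intersection lies outside the first quadrant.
sweet potato + kale with both tight: 2.688 servings and 1.067 servings → $2.09.
oats + kale with both tight: 1.128 servings and 1.391 servings → $1.59.
So the least-cost plan costs $1.43.

$1.43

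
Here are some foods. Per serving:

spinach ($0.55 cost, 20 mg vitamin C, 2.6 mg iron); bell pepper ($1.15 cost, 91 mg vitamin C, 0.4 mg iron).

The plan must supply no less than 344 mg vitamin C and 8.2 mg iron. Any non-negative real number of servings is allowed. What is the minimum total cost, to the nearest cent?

For a min-cost LP with two ≥-constraints, a basic feasible solution has at most two positive variables.
spinach only: max(344/20, 8.2/2.6) = 17.2 servings → $9.46.
bell pepper only: max(344/91, 8.2/0.4) = 20.5 servings → $23.57.
spinach + bell pepper with both tight: 2.662 servings and 3.195 servings → $5.14.
So the least-cost plan costs $5.14.

$5.14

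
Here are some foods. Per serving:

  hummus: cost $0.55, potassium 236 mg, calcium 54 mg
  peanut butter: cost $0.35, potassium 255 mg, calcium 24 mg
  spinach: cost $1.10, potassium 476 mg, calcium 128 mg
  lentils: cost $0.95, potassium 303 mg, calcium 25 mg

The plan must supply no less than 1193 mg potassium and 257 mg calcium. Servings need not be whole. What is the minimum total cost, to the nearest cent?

A basic optimal solution has at most two foods positive. Try each food alone and each pair with both targets met exactly.
hummus only: max(1193/236, 257/54) = 5.055 servings → $2.78.
peanut butter only: max(1193/255, 257/24) = 10.71 servings → $3.75.
spinach only: max(1193/476, 257/128) = 2.506 servings → $2.76.
lentils only: max(1193/303, 257/25) = 10.28 servings → $9.77.
hummus + peanut butter with both tight: 4.553 servings and 0.4651 servings → $2.67.
hummus + spinach: the both-tight solution has a negative serving — not a feasible corner.
hummus + lentils with both tight: 4.592 servings and 0.3604 servings → $2.87.
peanut butter + spinach with both tight: 1.432 servings and 1.739 servings → $2.41.
peanut butter + lentils with both targets exact would need a negative amount; discard.
spinach + lentils with both tight: 1.787 servings and 1.13 servings → $3.04.
Cheapest feasible corner: $2.41.

$2.41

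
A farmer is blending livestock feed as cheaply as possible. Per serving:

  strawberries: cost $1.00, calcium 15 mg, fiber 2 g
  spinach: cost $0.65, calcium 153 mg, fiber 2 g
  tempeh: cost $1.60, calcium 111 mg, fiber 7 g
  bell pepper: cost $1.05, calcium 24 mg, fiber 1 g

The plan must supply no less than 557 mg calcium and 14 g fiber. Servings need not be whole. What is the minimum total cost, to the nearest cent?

With two linear requirements the optimum uses one or two foods; enumerate the corners.
strawberries only: max(557/15, 14/2) = 37.13 servings → $37.13.
spinach only: max(557/153, 14/2) = 7 servings → $4.55.
tempeh only: max(557/111, 14/7) = 5.018 servings → $8.03.
bell pepper only: max(557/24, 14/1) = 23.21 servings → $24.37.
strawberries + spinach with both tight: 3.725 servings and 3.275 servings → $5.85.
strawberries + tempeh: intersection lies outside the first quadrant.
strawberries + bell pepper with both targets exact would need a negative amount; discard.
spinach + tempeh with both tight: 2.762 servings and 1.211 servings → $3.73.
spinach + bell pepper with both tight: 2.105 servings and 9.79 servings → $11.65.
tempeh + bell pepper with both targets exact would need a negative amount; discard.
Cheapest feasible corner: $3.73.

$3.73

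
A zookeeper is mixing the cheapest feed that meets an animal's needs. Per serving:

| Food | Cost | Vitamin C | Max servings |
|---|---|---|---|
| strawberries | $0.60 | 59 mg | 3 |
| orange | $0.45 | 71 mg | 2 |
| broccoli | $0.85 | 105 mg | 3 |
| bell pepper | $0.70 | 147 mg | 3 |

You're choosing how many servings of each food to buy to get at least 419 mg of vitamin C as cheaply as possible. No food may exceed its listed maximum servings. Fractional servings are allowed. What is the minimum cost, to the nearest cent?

Cost per mg of vitamin C: bell pepper $0.0048, orange $0.0063, broccoli $0.0081, strawberries $0.0102.
Take 2.85 servings of bell pepper: +419.0 mg vitamin C for $2.00 (total $2.00, still need 0.0 mg).
Filling from the cheapest source first is optimal under one linear minimum: $2.00.

$2.00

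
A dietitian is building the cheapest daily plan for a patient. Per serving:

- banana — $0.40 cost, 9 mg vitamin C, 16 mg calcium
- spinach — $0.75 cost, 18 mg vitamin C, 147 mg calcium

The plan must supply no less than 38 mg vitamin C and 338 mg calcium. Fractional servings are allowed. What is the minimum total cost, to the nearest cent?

$1.72

This is a tiny linear program; its minimum lies at a vertex of the feasible set. List the vertices and price them.
banana only: max(38/9, 338/16) = 21.12 servings → $8.45.
spinach only: max(38/18, 338/147) = 2.299 servings → $1.72.
banana + spinach: intersection lies outside the first quadrant.
Cheapest feasible corner: $1.72.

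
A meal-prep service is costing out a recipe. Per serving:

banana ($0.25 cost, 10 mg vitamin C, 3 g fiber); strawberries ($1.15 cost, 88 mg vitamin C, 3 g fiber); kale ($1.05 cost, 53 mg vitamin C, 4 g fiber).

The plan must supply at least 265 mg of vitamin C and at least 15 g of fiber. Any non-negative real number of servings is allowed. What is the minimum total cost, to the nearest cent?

$3.73

Two binding constraints pin down two serving amounts, so the optimal mix uses at most two foods. The candidates are each food alone (scaled to the tighter of vitamin C/fiber) and each pair with both constraints tight.
banana only: max(265/10, 15/3) = 26.5 servings → $6.62.
strawberries only: max(265/88, 15/3) = 5 servings → $5.75.
kale only: max(265/53, 15/4) = 5 servings → $5.25.
banana + strawberries with both tight: 2.244 servings and 2.756 servings → $3.73.
banana + kale: the both-tight solution has a negative serving — not a feasible corner.
strawberries + kale with both tight: 1.373 servings and 2.72 servings → $4.44.
The minimum over all feasible corners is $3.73.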